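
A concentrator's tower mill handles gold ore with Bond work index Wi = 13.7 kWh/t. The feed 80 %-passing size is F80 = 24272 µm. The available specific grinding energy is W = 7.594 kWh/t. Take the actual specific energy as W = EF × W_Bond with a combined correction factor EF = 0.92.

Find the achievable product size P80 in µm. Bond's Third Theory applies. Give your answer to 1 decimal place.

P80 = 225.0 µm

Bond: W = 10·Wi·(1/√P80 − 1/√F80)
W_Bond = W / EF = 7.594 / 0.92 = 8.2543 kWh/t
1/√P80 = 1/√F80 + W_Bond/(10·Wi)
  = 8.2543/(10·13.7) + 1/√24272 = 0.060251 + 0.006419 = 0.066669
P80 = (1/0.066669)² = 14.9994² = 224.98 µm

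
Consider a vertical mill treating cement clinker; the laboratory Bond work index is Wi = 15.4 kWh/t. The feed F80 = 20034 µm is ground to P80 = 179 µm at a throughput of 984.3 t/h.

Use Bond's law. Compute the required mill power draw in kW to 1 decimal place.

P = 10258.8 kW

Bond:  W = 10 Wi (1/√P − 1/√F)
W = 10·15.4·(1/√179 − 1/√20034) = 10·15.4·(0.067678) = 10.4225 kWh/t
P = W·T = 10.4225·984.3 = 10258.8 kW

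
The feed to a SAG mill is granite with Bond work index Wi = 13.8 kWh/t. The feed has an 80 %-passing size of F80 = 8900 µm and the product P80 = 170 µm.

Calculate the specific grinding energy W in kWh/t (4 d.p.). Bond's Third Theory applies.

W = 9.1213 kWh/t

W = 10·Wi·[P80^(−½) − F80^(−½)]
1/√170 = 0.076696;  1/√8900 = 0.010600
W = 10·13.8·(0.076696 − 0.010600) = 9.1213 kWh/t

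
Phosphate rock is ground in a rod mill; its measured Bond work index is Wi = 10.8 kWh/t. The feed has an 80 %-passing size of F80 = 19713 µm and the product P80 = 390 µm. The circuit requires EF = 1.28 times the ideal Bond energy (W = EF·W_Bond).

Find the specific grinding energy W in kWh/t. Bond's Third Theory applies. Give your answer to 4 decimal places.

W = 6.0155 kWh/t

W = 10 Wi / √P80 − 10 Wi / √F80
1/√390 = 0.050637;  1/√19713 = 0.007122
W = 10·10.8·(0.050637 − 0.007122) = 4.6996 kWh/t
Apply correction: 4.6996 × 1.28 = 6.0155 kWh/t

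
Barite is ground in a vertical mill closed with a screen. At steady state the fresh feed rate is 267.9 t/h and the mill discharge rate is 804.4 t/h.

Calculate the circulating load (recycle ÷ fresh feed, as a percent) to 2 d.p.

CL = 200.26 %

Mill node: discharge = fresh + recycle.
R = M − F = 804.4 − 267.9 = 536.5 t/h
CL = 100·R/F = 100·536.5/267.9 = 200.26 %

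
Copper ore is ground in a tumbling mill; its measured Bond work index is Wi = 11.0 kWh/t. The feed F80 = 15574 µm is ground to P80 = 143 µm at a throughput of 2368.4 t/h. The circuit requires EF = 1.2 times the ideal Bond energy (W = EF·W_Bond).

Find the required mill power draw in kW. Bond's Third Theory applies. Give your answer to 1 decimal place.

P = 23638.2 kW

W = 10·Wi·[P80^(−½) − F80^(−½)]
W = 10·11.0·(1/√143 − 1/√15574) = 10·11.0·(0.075611) = 8.3172 kWh/t
Corrected W = EF·W_Bond = 1.2·8.3172 = 9.9807 kWh/t
Power = W × throughput = 9.9807 kWh/t × 2368.4 t/h = 23638.2 kW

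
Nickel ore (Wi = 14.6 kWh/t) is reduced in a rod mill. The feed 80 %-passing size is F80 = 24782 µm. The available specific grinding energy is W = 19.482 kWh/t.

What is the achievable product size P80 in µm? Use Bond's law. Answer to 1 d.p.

W = 10·Wi·[P80^(−½) − F80^(−½)]
P80^(−½) = W/(10 Wi) + F80^(−½)
  = 19.4820/(10·14.6) + 1/√24782 = 0.133438 + 0.006352 = 0.139791
P80 = (1/0.139791)² = 7.1536² = 51.17 µm

P80 = 51.2 µm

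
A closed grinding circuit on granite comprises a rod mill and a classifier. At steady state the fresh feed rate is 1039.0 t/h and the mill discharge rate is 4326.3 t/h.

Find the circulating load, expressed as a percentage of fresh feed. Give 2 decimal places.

Discharge = new feed + return, hence
R = M − F = 4326.3 − 1039.0 = 3287.3 t/h
CL = 100·R/F = 100·3287.3/1039.0 = 316.39 %

CL = 316.39 %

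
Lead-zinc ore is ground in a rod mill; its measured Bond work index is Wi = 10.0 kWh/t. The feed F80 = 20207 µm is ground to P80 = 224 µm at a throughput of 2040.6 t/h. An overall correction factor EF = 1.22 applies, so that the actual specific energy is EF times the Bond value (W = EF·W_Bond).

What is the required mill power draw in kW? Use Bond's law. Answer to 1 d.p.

Bond:  W = 10 Wi (1/√P − 1/√F)
W = 10·10.0·(1/√224 − 1/√20207) = 10·10.0·(0.059781) = 5.9781 kWh/t
Corrected W = EF·W_Bond = 1.22·5.9781 = 7.2932 kWh/t
P_mill = W·ṁ = 7.2932·2040.6 = 14882.6 kW

P = 14882.6 kW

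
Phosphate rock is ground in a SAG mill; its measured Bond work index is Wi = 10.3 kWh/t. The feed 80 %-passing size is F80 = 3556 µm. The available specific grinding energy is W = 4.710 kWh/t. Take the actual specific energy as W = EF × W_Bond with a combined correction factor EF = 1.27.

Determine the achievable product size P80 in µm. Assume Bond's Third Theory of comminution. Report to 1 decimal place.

W = 10·Wi·[P80^(−½) − F80^(−½)]
W_Bond = W / EF = 4.710 / 1.27 = 3.7087 kWh/t
⇒ 1/√P80 = W_Bond/(10 Wi) + 1/√F80
  = 3.7087/(10·10.3) + 1/√3556 = 0.036006 + 0.016769 = 0.052776
P80 = (1/0.052776)² = 18.9480² = 359.03 µm

P80 = 359.0 µm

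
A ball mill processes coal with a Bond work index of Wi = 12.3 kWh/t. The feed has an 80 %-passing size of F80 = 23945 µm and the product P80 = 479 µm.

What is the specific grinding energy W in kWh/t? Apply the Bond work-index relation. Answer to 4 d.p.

W = 10 Wi / √P80 − 10 Wi / √F80
1/√479 = 0.045691;  1/√23945 = 0.006462
W = 10·12.3·(0.045691 − 0.006462) = 4.8251 kWh/t

W = 4.8251 kWh/t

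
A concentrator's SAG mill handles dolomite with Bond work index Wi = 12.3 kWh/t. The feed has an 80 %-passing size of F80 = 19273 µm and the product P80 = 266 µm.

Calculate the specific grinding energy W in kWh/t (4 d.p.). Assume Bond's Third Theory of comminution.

W = 10 Wi (1/√P80 − 1/√F80)  [Bond]
1/√266 = 0.061314;  1/√19273 = 0.007203
W = 10·12.3·(0.061314 − 0.007203) = 6.6556 kWh/t

W = 6.6556 kWh/t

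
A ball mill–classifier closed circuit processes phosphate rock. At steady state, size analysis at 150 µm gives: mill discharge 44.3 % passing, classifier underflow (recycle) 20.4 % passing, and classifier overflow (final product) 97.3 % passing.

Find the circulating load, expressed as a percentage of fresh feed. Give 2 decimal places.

Two-product formula at 150 µm:
d + r·d = r·u + o → r(d−u) = o−d
r = (97.3 − 44.3)/(44.3 − 20.4) = 53.0/23.9 = 2.2176
CL = 100·r = 221.76 %

CL = 221.76 %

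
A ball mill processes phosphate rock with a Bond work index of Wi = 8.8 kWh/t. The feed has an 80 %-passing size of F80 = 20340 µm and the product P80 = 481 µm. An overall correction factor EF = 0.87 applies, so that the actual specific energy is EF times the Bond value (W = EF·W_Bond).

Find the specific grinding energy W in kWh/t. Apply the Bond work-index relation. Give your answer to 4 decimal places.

W = 2.9540 kWh/t

W_Bond = 10·Wi·(1/√P₈₀ − 1/√F₈₀)
1/√481 = 0.045596;  1/√20340 = 0.007012
W = 10·8.8·(0.045596 − 0.007012) = 3.3954 kWh/t
With EF = 0.87: W = 3.3954·0.87 = 2.9540 kWh/t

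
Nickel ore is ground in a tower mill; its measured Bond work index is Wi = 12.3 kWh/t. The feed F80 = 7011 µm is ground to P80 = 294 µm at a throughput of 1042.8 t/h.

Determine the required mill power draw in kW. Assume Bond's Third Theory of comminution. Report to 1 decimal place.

W = 10·Wi·(P80^(-½) − F80^(-½))
W = 10·12.3·(1/√294 − 1/√7011) = 10·12.3·(0.046378) = 5.7045 kWh/t
Mill draw = 5.7045 × 1042.8 = 5948.7 kW

P = 5948.7 kW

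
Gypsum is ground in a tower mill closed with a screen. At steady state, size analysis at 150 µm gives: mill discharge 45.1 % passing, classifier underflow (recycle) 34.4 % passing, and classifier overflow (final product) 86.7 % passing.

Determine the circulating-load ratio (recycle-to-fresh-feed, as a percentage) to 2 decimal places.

CL = 388.79 %

Two-product formula at 150 µm:
r = (o − d)/(d − u)
r = (86.7 − 45.1)/(45.1 − 34.4) = 41.6/10.7 = 3.8879
CL = 100·r = 388.79 %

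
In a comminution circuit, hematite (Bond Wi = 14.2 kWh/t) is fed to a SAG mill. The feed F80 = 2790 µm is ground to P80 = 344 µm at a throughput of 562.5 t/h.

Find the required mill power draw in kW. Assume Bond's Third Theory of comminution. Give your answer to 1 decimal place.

Bond: W = 10·Wi·(1/√P80 − 1/√F80)
W = 10·14.2·(1/√344 − 1/√2790) = 10·14.2·(0.034984) = 4.9678 kWh/t
P = W·T = 4.9678·562.5 = 2794.4 kW

P = 2794.4 kW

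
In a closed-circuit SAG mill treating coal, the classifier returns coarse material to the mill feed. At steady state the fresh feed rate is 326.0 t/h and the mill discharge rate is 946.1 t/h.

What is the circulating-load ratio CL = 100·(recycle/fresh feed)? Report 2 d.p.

Mill node: discharge = fresh + recycle.
R = M − F = 946.1 − 326.0 = 620.1 t/h
CL = 100·R/F = 100·620.1/326.0 = 190.21 %

CL = 190.21 %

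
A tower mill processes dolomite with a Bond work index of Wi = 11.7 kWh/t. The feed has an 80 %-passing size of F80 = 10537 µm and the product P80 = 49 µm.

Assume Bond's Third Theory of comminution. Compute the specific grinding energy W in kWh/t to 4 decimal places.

Bond:  W = 10 Wi (1/√P − 1/√F)
1/√49 = 0.142857;  1/√10537 = 0.009742
W = 10·11.7·(0.142857 − 0.009742) = 15.5745 kWh/t

W = 15.5745 kWh/t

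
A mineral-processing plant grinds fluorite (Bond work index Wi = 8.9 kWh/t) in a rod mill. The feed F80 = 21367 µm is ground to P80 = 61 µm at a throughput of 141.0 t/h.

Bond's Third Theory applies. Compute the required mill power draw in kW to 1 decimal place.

P = 1520.9 kW

W = 10·Wi·(P80^(-½) − F80^(-½))
W = 10·8.9·(1/√61 − 1/√21367) = 10·8.9·(0.121196) = 10.7864 kWh/t
P = W·T = 10.7864·141.0 = 1520.9 kW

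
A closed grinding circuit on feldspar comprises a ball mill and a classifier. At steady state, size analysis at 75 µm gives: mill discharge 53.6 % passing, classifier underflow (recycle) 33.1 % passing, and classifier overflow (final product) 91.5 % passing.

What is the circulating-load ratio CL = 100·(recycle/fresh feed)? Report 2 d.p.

Mass balance on the −75 µm fraction:
d + r·d = r·u + o → r(d−u) = o−d
r = (91.5 − 53.6)/(53.6 − 33.1) = 37.9/20.5 = 1.8488
CL = 100·r = 184.88 %

CL = 184.88 %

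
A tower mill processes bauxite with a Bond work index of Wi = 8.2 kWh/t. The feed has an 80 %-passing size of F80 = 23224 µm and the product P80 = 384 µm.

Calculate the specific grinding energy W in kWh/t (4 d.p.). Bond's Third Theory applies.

W = 10 Wi (P80^-0.5 − F80^-0.5)
1/√384 = 0.051031;  1/√23224 = 0.006562
W = 10·8.2·(0.051031 − 0.006562) = 3.6465 kWh/t

W = 3.6465 kWh/t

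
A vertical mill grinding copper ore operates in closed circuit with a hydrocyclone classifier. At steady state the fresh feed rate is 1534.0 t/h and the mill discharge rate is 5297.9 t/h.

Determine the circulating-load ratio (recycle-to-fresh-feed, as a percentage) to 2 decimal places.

Discharge = new feed + return, hence
R = M − F = 5297.9 − 1534.0 = 3763.9 t/h
CL = 100·R/F = 100·3763.9/1534.0 = 245.37 %

CL = 245.37 %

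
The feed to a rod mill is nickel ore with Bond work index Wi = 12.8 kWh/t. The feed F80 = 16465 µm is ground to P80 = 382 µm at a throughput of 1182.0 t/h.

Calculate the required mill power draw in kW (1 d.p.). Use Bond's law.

P = 6561.9 kW

W = 10 Wi / √P80 − 10 Wi / √F80
W = 10·12.8·(1/√382 − 1/√16465) = 10·12.8·(0.043371) = 5.5515 kWh/t
P = W·T = 5.5515·1182.0 = 6561.9 kW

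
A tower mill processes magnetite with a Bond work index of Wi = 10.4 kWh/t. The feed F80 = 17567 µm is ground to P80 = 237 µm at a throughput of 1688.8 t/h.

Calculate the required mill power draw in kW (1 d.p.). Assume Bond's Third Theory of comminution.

Bond: W = 10·Wi·(1/√P80 − 1/√F80)
W = 10·10.4·(1/√237 − 1/√17567) = 10·10.4·(0.057412) = 5.9709 kWh/t
P_mill = W·ṁ = 5.9709·1688.8 = 10083.6 kW

P = 10083.6 kW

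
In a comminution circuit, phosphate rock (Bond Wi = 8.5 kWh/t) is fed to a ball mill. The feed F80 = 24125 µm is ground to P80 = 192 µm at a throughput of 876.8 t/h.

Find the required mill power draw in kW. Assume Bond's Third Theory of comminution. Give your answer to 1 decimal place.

P = 4898.8 kW

W = 10 Wi / √P80 − 10 Wi / √F80
W = 10·8.5·(1/√192 − 1/√24125) = 10·8.5·(0.065731) = 5.5871 kWh/t
P = W·T = 5.5871·876.8 = 4898.8 kW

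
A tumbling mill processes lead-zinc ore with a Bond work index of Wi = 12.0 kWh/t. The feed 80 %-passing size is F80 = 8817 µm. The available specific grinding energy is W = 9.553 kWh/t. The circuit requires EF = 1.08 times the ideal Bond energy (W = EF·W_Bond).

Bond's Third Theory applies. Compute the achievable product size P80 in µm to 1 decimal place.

P80 = 140.5 µm

W = 10 Wi (1/√P80 − 1/√F80)  [Bond]
W_Bond = W / EF = 9.553 / 1.08 = 8.8454 kWh/t
1/√P80 = 1/√F80 + W_Bond/(10·Wi)
  = 8.8454/(10·12.0) + 1/√8817 = 0.073711 + 0.010650 = 0.084361
P80 = (1/0.084361)² = 11.8538² = 140.51 µm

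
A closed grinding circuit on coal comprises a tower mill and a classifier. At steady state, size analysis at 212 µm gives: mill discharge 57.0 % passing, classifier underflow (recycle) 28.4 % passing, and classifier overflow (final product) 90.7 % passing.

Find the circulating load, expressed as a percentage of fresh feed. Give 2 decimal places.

Mass balance on the −212 µm fraction:
(1+r)d = ru + o → r = (o−d)/(d−u)
r = (90.7 − 57.0)/(57.0 − 28.4) = 33.7/28.6 = 1.1783
CL = 100·r = 117.83 %

CL = 117.83 %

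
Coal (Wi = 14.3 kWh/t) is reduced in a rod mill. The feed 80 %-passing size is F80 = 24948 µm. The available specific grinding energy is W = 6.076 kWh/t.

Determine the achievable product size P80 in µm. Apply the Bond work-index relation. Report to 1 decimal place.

P80 = 419.6 µm

W = 10 Wi / √P80 − 10 Wi / √F80
1/√P80 = 1/√F80 + W/(10·Wi)
  = 6.0760/(10·14.3) + 1/√24948 = 0.042490 + 0.006331 = 0.048821
P80 = (1/0.048821)² = 20.4831² = 419.56 µm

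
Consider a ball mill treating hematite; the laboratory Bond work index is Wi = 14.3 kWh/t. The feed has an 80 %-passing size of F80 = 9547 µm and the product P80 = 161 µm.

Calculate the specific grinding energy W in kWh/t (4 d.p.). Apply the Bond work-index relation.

W_Bond = 10·Wi·(1/√P₈₀ − 1/√F₈₀)
1/√161 = 0.078811;  1/√9547 = 0.010234
W = 10·14.3·(0.078811 − 0.010234) = 9.8064 kWh/t

W = 9.8064 kWh/t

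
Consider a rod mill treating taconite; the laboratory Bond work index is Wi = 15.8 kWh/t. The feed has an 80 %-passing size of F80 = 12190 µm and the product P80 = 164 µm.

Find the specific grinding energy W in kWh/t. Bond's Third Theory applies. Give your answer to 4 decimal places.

W_Bond = 10·Wi·(1/√P₈₀ − 1/√F₈₀)
1/√164 = 0.078087;  1/√12190 = 0.009057
W = 10·15.8·(0.078087 − 0.009057) = 10.9067 kWh/t

W = 10.9067 kWh/t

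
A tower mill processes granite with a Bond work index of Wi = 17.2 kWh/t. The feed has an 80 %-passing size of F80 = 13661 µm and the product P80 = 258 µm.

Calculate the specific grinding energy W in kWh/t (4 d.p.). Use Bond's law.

W = 9.2367 kWh/t

Bond: W = 10·Wi·(1/√P80 − 1/√F80)
1/√258 = 0.062257;  1/√13661 = 0.008556
W = 10·17.2·(0.062257 − 0.008556) = 9.2367 kWh/t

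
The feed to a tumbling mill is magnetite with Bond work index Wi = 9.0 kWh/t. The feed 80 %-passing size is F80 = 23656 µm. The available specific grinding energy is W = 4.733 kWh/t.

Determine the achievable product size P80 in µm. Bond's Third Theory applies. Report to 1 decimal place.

Bond: W = 10·Wi·(1/√P80 − 1/√F80)
⇒ 1/√P80 = W/(10·Wi) + 1/√F80
  = 4.7330/(10·9.0) + 1/√23656 = 0.052589 + 0.006502 = 0.059091
P80 = (1/0.059091)² = 16.9232² = 286.39 µm

P80 = 286.4 µm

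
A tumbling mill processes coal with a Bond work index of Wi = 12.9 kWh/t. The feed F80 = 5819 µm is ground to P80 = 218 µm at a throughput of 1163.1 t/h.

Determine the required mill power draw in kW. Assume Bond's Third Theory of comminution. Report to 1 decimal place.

P = 8195.1 kW

W = 10·Wi·[P80^(−½) − F80^(−½)]
W = 10·12.9·(1/√218 − 1/√5819) = 10·12.9·(0.054619) = 7.0459 kWh/t
P_mill = W·ṁ = 7.0459·1163.1 = 8195.1 kW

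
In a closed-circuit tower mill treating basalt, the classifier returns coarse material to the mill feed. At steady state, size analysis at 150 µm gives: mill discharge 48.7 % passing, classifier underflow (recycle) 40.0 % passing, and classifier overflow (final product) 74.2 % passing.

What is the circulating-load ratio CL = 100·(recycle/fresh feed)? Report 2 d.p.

Classifier node, passing 150 µm:
Fd + Rd = Ru + Fo ⇒ R/F = (o−d)/(d−u)
r = (74.2 − 48.7)/(48.7 − 40.0) = 25.5/8.7 = 2.9310
CL = 100·r = 293.10 %

CL = 293.10 %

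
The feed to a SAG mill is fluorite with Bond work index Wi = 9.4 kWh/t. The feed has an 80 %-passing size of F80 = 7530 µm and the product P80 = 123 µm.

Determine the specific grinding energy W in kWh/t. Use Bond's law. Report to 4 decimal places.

W = 7.3924 kWh/t

W_Bond = 10·Wi·(1/√P₈₀ − 1/√F₈₀)
1/√123 = 0.090167;  1/√7530 = 0.011524
W = 10·9.4·(0.090167 − 0.011524) = 7.3924 kWh/t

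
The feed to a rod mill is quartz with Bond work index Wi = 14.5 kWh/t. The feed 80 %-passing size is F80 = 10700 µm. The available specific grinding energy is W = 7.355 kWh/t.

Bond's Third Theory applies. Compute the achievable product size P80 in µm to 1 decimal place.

P80 = 274.2 µm

W = 10 Wi / √P80 − 10 Wi / √F80
P80^-0.5 = F80^-0.5 + W/(10 Wi)
  = 7.3550/(10·14.5) + 1/√10700 = 0.050724 + 0.009667 = 0.060392
P80 = (1/0.060392)² = 16.5586² = 274.19 µm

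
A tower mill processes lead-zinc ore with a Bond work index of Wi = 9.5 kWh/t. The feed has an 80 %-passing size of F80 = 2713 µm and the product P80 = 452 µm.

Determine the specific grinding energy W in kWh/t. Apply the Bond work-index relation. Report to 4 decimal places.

W = 2.6445 kWh/t

W = 10·Wi·(P80^(-½) − F80^(-½))
1/√452 = 0.047036;  1/√2713 = 0.019199
W = 10·9.5·(0.047036 − 0.019199) = 2.6445 kWh/t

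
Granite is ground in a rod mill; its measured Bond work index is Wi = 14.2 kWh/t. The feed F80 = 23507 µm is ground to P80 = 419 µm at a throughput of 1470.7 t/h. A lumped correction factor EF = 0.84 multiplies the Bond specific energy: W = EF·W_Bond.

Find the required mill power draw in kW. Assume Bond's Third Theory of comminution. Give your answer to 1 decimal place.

Bond: W = 10·Wi·(1/√P80 − 1/√F80)
W = 10·14.2·(1/√419 − 1/√23507) = 10·14.2·(0.042331) = 6.0110 kWh/t
Apply correction: 6.0110 × 0.84 = 5.0492 kWh/t
P_mill = W·ṁ = 5.0492·1470.7 = 7425.9 kW

P = 7425.9 kW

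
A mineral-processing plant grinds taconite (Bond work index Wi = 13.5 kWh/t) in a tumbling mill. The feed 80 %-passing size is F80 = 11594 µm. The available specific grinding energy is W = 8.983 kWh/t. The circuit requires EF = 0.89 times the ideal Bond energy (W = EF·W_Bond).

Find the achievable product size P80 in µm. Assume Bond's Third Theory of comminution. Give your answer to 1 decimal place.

W_Bond = 10·Wi·(1/√P₈₀ − 1/√F₈₀)
W_Bond = W / EF = 8.983 / 0.89 = 10.0933 kWh/t
⇒ 1/√P80 = W_Bond/(10·Wi) + 1/√F80
  = 10.0933/(10·13.5) + 1/√11594 = 0.074765 + 0.009287 = 0.084052
P80 = (1/0.084052)² = 11.8974² = 141.55 µm

P80 = 141.5 µm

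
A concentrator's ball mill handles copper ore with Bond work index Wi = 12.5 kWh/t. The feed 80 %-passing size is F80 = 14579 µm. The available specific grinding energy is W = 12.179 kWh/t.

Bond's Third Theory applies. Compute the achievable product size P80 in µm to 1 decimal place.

Bond:  W = 10 Wi (1/√P − 1/√F)
P80^(−½) = W/(10 Wi) + F80^(−½)
  = 12.1790/(10·12.5) + 1/√14579 = 0.097432 + 0.008282 = 0.105714
P80 = (1/0.105714)² = 9.4595² = 89.48 µm

P80 = 89.5 µm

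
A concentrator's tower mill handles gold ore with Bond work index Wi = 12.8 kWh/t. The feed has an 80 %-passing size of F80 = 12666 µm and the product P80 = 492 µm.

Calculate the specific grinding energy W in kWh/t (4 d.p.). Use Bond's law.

W_Bond = 10·Wi·(1/√P₈₀ − 1/√F₈₀)
1/√492 = 0.045083;  1/√12666 = 0.008885
W = 10·12.8·(0.045083 − 0.008885) = 4.6333 kWh/t

W = 4.6333 kWh/t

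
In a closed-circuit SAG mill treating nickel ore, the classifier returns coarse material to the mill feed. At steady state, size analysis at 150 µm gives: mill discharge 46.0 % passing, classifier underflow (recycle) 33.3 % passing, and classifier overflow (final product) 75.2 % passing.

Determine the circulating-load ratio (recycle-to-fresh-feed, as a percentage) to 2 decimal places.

Two-product formula at 150 µm:
Fd + Rd = Ru + Fo ⇒ R/F = (o−d)/(d−u)
r = (75.2 − 46.0)/(46.0 − 33.3) = 29.2/12.7 = 2.2992
CL = 100·r = 229.92 %

CL = 229.92 %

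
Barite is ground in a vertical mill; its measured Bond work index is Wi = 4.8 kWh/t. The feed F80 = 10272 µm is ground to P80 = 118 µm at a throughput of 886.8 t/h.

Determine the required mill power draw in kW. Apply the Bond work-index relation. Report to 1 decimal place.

P = 3498.6 kW

Bond:  W = 10 Wi (1/√P − 1/√F)
W = 10·4.8·(1/√118 − 1/√10272) = 10·4.8·(0.082191) = 3.9452 kWh/t
P = W·T = 3.9452·886.8 = 3498.6 kW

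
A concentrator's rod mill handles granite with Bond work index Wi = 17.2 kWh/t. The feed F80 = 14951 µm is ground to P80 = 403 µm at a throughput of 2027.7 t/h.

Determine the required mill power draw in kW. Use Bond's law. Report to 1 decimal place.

P = 14520.9 kW

W = 10 Wi (1/√P80 − 1/√F80)  [Bond]
W = 10·17.2·(1/√403 − 1/√14951) = 10·17.2·(0.041635) = 7.1613 kWh/t
P_mill = W·ṁ = 7.1613·2027.7 = 14520.9 kW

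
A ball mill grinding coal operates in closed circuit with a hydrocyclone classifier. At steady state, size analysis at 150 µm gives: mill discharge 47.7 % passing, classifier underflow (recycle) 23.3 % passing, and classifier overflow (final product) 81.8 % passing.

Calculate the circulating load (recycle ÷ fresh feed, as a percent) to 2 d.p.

CL = 139.75 %

Two-product formula at 150 µm:
Fd + Rd = Ru + Fo ⇒ R/F = (o−d)/(d−u)
r = (81.8 − 47.7)/(47.7 − 23.3) = 34.1/24.4 = 1.3975
CL = 100·r = 139.75 %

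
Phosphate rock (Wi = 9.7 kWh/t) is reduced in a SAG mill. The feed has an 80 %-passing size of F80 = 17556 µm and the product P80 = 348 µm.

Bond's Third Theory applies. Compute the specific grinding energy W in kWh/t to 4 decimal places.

W = 10 Wi / √P80 − 10 Wi / √F80
1/√348 = 0.053606;  1/√17556 = 0.007547
W = 10·9.7·(0.053606 − 0.007547) = 4.4677 kWh/t

W = 4.4677 kWh/t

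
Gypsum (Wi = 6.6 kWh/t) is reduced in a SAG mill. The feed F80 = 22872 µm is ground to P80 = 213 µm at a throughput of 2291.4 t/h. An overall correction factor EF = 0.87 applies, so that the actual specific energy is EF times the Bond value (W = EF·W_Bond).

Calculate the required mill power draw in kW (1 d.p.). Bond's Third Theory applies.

Bond:  W = 10 Wi (1/√P − 1/√F)
W = 10·6.6·(1/√213 − 1/√22872) = 10·6.6·(0.061907) = 4.0858 kWh/t
Apply correction: 4.0858 × 0.87 = 3.5547 kWh/t
P = W·T = 3.5547·2291.4 = 8145.2 kW

P = 8145.2 kW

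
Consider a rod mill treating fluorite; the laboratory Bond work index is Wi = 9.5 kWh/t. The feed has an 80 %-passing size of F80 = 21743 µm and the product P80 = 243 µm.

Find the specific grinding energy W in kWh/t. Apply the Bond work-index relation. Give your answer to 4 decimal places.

Bond:  W = 10 Wi (1/√P − 1/√F)
1/√243 = 0.064150;  1/√21743 = 0.006782
W = 10·9.5·(0.064150 − 0.006782) = 5.4500 kWh/t

W = 5.4500 kWh/t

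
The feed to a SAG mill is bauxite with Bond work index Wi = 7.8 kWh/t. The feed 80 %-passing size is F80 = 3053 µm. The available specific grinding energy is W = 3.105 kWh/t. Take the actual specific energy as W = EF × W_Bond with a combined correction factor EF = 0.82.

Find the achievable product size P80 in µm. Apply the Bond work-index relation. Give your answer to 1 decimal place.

Bond:  W = 10 Wi (1/√P − 1/√F)
W_Bond = W / EF = 3.105 / 0.82 = 3.7866 kWh/t
P80^(−½) = W_Bond/(10 Wi) + F80^(−½)
  = 3.7866/(10·7.8) + 1/√3053 = 0.048546 + 0.018098 = 0.066644
P80 = (1/0.066644)² = 15.0051² = 225.15 µm

P80 = 225.2 µm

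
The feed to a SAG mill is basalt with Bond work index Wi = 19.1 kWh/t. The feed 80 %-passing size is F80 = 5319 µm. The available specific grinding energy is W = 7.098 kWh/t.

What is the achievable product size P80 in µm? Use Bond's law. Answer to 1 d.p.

Bond:  W = 10 Wi (1/√P − 1/√F)
P80^(−½) = W/(10 Wi) + F80^(−½)
  = 7.0980/(10·19.1) + 1/√5319 = 0.037162 + 0.013712 = 0.050874
P80 = (1/0.050874)² = 19.6565² = 386.38 µm

P80 = 386.4 µm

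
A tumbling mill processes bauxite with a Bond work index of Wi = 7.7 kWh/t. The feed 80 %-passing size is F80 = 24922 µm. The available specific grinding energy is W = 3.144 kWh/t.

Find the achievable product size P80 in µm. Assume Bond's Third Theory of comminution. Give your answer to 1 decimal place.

P80 = 449.5 µm

Bond: W = 10·Wi·(1/√P80 − 1/√F80)
⇒ 1/√P80 = W/(10 Wi) + 1/√F80
  = 3.1440/(10·7.7) + 1/√24922 = 0.040831 + 0.006334 = 0.047166
P80 = (1/0.047166)² = 21.2019² = 449.52 µm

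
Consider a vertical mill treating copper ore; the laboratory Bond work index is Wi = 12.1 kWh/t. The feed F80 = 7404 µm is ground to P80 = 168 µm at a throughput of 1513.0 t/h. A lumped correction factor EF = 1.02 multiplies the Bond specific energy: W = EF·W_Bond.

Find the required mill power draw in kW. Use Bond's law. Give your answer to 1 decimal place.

P = 12236.7 kW

Bond:  W = 10 Wi (1/√P − 1/√F)
W = 10·12.1·(1/√168 − 1/√7404) = 10·12.1·(0.065530) = 7.9291 kWh/t
Corrected W = EF·W_Bond = 1.02·7.9291 = 8.0877 kWh/t
P = W·T = 8.0877·1513.0 = 12236.7 kW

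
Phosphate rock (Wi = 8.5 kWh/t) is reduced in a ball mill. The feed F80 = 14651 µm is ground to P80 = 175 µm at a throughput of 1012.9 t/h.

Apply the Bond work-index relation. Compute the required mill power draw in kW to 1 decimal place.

P = 5797.0 kW

W = 10 Wi / √P80 − 10 Wi / √F80
W = 10·8.5·(1/√175 − 1/√14651) = 10·8.5·(0.067331) = 5.7232 kWh/t
P_mill = W·ṁ = 5.7232·1012.9 = 5797.0 kW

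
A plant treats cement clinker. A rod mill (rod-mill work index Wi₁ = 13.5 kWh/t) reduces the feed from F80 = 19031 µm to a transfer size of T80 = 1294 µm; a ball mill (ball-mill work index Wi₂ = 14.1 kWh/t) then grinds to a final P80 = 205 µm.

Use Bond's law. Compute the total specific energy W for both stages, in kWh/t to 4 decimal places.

W = 10 Wi (P80^-0.5 − F80^-0.5)
Stage 1 (19031→1294 µm, Wi₁=13.5): W₁ = 10·13.5·(0.027799 − 0.007249) = 2.7743 kWh/t
Stage 2 (1294→205 µm, Wi₂=14.1): W₂ = 10·14.1·(0.069843 − 0.027799) = 5.9282 kWh/t
W = W₁ + W₂ = 2.7743 + 5.9282 = 8.7025 kWh/t

W = 8.7025 kWh/t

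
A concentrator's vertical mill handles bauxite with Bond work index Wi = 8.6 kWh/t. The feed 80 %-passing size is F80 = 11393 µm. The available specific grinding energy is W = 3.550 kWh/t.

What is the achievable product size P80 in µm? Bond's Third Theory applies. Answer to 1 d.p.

W = 10·Wi·(P80^(-½) − F80^(-½))
1/√P80 = 1/√F80 + W/(10·Wi)
  = 3.5500/(10·8.6) + 1/√11393 = 0.041279 + 0.009369 = 0.050648
P80 = (1/0.050648)² = 19.7442² = 389.83 µm

P80 = 389.8 µm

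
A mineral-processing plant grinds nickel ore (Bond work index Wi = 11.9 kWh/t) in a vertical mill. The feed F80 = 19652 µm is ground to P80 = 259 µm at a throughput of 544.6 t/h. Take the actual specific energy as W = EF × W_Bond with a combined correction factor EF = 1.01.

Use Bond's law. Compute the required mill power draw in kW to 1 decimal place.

Bond: W = 10·Wi·(1/√P80 − 1/√F80)
W = 10·11.9·(1/√259 − 1/√19652) = 10·11.9·(0.055004) = 6.5454 kWh/t
Corrected W = EF·W_Bond = 1.01·6.5454 = 6.6109 kWh/t
Mill draw = 6.6109 × 544.6 = 3600.3 kW

P = 3600.3 kW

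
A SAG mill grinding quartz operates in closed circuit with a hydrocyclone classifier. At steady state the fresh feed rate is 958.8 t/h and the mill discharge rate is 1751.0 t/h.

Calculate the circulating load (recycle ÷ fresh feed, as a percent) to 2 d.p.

Steady state: M = F + R.
R = M − F = 1751.0 − 958.8 = 792.2 t/h
CL = 100·R/F = 100·792.2/958.8 = 82.62 %

CL = 82.62 %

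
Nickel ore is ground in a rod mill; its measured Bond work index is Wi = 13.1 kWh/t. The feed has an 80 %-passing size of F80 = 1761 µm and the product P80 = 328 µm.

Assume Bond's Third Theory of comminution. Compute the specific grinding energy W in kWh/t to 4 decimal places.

W = 4.1116 kWh/t

Bond: W = 10·Wi·(1/√P80 − 1/√F80)
1/√328 = 0.055216;  1/√1761 = 0.023830
W = 10·13.1·(0.055216 − 0.023830) = 4.1116 kWh/t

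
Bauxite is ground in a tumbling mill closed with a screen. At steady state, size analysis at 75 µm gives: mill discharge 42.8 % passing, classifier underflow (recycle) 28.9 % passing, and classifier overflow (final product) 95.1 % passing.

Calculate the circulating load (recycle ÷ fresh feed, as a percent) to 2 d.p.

CL = 376.26 %

Let r = R/F. Size balance at 75 µm:
(1+r)·d = r·u + o ⇒ r = (o−d)/(d−u)
r = (95.1 − 42.8)/(42.8 − 28.9) = 52.3/13.9 = 3.7626
CL = 100·r = 376.26 %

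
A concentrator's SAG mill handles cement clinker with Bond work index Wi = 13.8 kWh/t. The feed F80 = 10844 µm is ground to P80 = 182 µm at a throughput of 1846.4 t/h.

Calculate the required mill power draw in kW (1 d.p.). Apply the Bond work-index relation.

W = 10 Wi / √P80 − 10 Wi / √F80
W = 10·13.8·(1/√182 − 1/√10844) = 10·13.8·(0.064522) = 8.9040 kWh/t
P = W·T = 8.9040·1846.4 = 16440.4 kW

P = 16440.4 kW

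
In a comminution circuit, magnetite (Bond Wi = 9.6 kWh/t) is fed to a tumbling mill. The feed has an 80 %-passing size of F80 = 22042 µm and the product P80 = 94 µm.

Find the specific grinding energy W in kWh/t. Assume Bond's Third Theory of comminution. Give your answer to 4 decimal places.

Bond:  W = 10 Wi (1/√P − 1/√F)
1/√94 = 0.103142;  1/√22042 = 0.006736
W = 10·9.6·(0.103142 − 0.006736) = 9.2550 kWh/t

W = 9.2550 kWh/t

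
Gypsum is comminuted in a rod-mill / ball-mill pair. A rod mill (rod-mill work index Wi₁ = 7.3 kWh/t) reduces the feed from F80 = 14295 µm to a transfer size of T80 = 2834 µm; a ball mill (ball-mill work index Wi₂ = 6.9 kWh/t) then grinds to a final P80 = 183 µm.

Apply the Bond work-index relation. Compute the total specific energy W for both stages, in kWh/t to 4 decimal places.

W = 10·Wi·(P80^(-½) − F80^(-½))
Stage 1 (14295→2834 µm, Wi₁=7.3): W₁ = 10·7.3·(0.018785 − 0.008364) = 0.7607 kWh/t
Stage 2 (2834→183 µm, Wi₂=6.9): W₂ = 10·6.9·(0.073922 − 0.018785) = 3.8045 kWh/t
W = W₁ + W₂ = 0.7607 + 3.8045 = 4.5652 kWh/t

W = 4.5652 kWh/t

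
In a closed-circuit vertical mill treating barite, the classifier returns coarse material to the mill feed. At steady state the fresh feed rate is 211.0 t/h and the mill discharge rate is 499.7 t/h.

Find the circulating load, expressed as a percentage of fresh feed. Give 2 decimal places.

M = F + R at steady state, so:
R = M − F = 499.7 − 211.0 = 288.7 t/h
CL = 100·R/F = 100·288.7/211.0 = 136.82 %

CL = 136.82 %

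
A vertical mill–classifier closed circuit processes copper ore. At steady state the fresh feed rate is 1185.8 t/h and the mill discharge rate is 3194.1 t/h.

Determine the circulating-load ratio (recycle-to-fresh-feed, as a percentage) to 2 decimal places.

M = F + R at steady state, so:
R = M − F = 3194.1 − 1185.8 = 2008.3 t/h
CL = 100·R/F = 100·2008.3/1185.8 = 169.36 %

CL = 169.36 %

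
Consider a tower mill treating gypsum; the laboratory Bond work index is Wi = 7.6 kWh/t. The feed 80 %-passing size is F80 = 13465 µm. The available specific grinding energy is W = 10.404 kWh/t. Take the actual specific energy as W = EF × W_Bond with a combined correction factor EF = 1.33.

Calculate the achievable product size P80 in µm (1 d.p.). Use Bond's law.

W = 10·Wi·(P80^(-½) − F80^(-½))
W_Bond = W / EF = 10.404 / 1.33 = 7.8226 kWh/t
1/√P80 = 1/√F80 + W_Bond/(10·Wi)
  = 7.8226/(10·7.6) + 1/√13465 = 0.102928 + 0.008618 = 0.111546
P80 = (1/0.111546)² = 8.9649² = 80.37 µm

P80 = 80.4 µm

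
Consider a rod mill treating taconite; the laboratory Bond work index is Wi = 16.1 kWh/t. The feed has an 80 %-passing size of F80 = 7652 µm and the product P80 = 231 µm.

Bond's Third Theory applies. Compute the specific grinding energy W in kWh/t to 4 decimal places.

W = 8.7525 kWh/t

W = 10·Wi·[P80^(−½) − F80^(−½)]
1/√231 = 0.065795;  1/√7652 = 0.011432
W = 10·16.1·(0.065795 − 0.011432) = 8.7525 kWh/t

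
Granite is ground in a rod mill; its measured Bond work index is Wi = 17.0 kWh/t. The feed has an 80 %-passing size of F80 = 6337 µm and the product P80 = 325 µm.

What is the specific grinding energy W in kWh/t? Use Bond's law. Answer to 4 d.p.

W = 7.2944 kWh/t

W = 10 Wi (1/√P80 − 1/√F80)  [Bond]
1/√325 = 0.055470;  1/√6337 = 0.012562
W = 10·17.0·(0.055470 − 0.012562) = 7.2944 kWh/t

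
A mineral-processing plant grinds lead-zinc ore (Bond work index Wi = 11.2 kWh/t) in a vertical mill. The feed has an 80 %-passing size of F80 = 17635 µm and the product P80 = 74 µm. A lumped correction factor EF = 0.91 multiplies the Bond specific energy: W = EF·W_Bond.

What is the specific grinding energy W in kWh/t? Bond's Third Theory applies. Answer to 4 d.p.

Bond: W = 10·Wi·(1/√P80 − 1/√F80)
1/√74 = 0.116248;  1/√17635 = 0.007530
W = 10·11.2·(0.116248 − 0.007530) = 12.1763 kWh/t
Corrected W = EF·W_Bond = 0.91·12.1763 = 11.0805 kWh/t

W = 11.0805 kWh/t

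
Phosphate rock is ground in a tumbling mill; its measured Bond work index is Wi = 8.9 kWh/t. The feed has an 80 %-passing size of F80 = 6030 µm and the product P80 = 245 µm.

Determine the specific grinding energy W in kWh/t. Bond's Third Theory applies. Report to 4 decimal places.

W = 4.5399 kWh/t

W = 10 Wi (1/√P80 − 1/√F80)  [Bond]
1/√245 = 0.063888;  1/√6030 = 0.012878
W = 10·8.9·(0.063888 − 0.012878) = 4.5399 kWh/t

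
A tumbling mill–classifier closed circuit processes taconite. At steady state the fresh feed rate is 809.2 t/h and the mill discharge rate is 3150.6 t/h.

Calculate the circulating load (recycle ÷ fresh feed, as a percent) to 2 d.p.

CL = 289.35 %

Discharge = new feed + return, hence
R = M − F = 3150.6 − 809.2 = 2341.4 t/h
CL = 100·R/F = 100·2341.4/809.2 = 289.35 %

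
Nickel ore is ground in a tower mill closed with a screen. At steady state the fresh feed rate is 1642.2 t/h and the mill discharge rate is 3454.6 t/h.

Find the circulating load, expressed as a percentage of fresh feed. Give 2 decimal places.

CL = 110.36 %

Mill node: discharge = fresh + recycle.
R = M − F = 3454.6 − 1642.2 = 1812.4 t/h
CL = 100·R/F = 100·1812.4/1642.2 = 110.36 %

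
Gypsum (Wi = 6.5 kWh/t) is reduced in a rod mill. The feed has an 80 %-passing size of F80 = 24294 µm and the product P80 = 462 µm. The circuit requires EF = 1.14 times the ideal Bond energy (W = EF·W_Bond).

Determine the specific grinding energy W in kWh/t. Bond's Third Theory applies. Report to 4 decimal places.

W = 10·Wi·[P80^(−½) − F80^(−½)]
1/√462 = 0.046524;  1/√24294 = 0.006416
W = 10·6.5·(0.046524 − 0.006416) = 2.6070 kWh/t
With EF = 1.14: W = 2.6070·1.14 = 2.9720 kWh/t

W = 2.9720 kWh/t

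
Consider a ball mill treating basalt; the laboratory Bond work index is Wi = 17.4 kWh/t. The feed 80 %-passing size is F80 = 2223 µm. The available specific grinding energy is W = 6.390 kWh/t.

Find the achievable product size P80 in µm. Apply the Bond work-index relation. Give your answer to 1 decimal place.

W = 10·Wi·(P80^(-½) − F80^(-½))
1/√P80 = 1/√F80 + W/(10·Wi)
  = 6.3900/(10·17.4) + 1/√2223 = 0.036724 + 0.021209 = 0.057934
P80 = (1/0.057934)² = 17.2611² = 297.95 µm

P80 = 297.9 µm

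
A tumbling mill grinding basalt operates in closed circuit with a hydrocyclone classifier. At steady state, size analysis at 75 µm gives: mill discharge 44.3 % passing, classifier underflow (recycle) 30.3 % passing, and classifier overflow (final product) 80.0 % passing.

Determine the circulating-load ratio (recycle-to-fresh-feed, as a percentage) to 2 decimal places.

Mass balance on the −75 µm fraction:
r = (o − d)/(d − u)
r = (80.0 − 44.3)/(44.3 − 30.3) = 35.7/14.0 = 2.5500
CL = 100·r = 255.00 %

CL = 255.00 %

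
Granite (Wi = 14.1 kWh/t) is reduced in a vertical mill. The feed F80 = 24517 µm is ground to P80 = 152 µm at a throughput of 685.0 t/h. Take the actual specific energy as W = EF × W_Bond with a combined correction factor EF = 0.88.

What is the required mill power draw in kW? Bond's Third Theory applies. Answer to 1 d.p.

P = 6351.2 kW

W_Bond = 10·Wi·(1/√P₈₀ − 1/√F₈₀)
W = 10·14.1·(1/√152 − 1/√24517) = 10·14.1·(0.074724) = 10.5361 kWh/t
Apply correction: 10.5361 × 0.88 = 9.2718 kWh/t
Power = W × throughput = 9.2718 kWh/t × 685.0 t/h = 6351.2 kW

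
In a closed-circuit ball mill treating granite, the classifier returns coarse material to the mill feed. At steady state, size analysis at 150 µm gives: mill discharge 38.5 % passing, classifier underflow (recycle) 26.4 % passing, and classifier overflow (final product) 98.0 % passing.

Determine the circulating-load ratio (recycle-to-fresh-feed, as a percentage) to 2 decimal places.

Let r = R/F. Size balance at 150 µm:
r = (o − d)/(d − u)
r = (98.0 − 38.5)/(38.5 − 26.4) = 59.5/12.1 = 4.9174
CL = 100·r = 491.74 %

CL = 491.74 %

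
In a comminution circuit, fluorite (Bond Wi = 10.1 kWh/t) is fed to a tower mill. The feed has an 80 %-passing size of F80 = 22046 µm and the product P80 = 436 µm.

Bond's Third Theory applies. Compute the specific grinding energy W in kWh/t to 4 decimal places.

W = 4.1568 kWh/t

Bond:  W = 10 Wi (1/√P − 1/√F)
1/√436 = 0.047891;  1/√22046 = 0.006735
W = 10·10.1·(0.047891 − 0.006735) = 4.1568 kWh/t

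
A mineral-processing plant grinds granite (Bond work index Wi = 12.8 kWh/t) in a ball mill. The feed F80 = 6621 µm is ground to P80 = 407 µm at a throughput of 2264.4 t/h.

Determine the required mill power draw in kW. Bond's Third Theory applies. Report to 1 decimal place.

P = 10804.9 kW

W = 10 Wi (1/√P80 − 1/√F80)  [Bond]
W = 10·12.8·(1/√407 − 1/√6621) = 10·12.8·(0.037279) = 4.7717 kWh/t
Power = W × throughput = 4.7717 kWh/t × 2264.4 t/h = 10804.9 kW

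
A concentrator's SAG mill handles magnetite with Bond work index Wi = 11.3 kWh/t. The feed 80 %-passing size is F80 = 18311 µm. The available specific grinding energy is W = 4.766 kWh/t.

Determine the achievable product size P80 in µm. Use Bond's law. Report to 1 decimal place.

W = 10 Wi (P80^-0.5 − F80^-0.5)
P80^-0.5 = F80^-0.5 + W/(10 Wi)
  = 4.7660/(10·11.3) + 1/√18311 = 0.042177 + 0.007390 = 0.049567
P80 = (1/0.049567)² = 20.1747² = 407.02 µm

P80 = 407.0 µm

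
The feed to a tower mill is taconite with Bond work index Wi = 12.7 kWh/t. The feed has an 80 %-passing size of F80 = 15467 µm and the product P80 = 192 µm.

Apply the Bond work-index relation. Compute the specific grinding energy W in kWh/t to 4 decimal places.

W = 8.1443 kWh/t

W = 10·Wi·(P80^(-½) − F80^(-½))
1/√192 = 0.072169;  1/√15467 = 0.008041
W = 10·12.7·(0.072169 − 0.008041) = 8.1443 kWh/t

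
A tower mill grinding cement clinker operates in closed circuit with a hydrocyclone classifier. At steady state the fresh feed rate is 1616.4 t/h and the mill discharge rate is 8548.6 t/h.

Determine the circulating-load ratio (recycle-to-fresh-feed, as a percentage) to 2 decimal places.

Discharge = new feed + return, hence
R = M − F = 8548.6 − 1616.4 = 6932.2 t/h
CL = 100·R/F = 100·6932.2/1616.4 = 428.87 %

CL = 428.87 %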